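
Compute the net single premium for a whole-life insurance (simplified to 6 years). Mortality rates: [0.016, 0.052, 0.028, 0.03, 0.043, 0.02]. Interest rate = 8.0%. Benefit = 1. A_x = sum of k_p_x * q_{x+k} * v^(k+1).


v = 0.925926
Year 0: k_p_x=1.0, q=0.016, term=0.014815
Year 1: k_p_x=0.984, q=0.052, term=0.043868
Year 2: k_p_x=0.932832, q=0.028, term=0.020734
Year 3: k_p_x=0.906713, q=0.03, term=0.019994
Year 4: k_p_x=0.879511, q=0.043, term=0.025739
Year 5: k_p_x=0.841692, q=0.02, term=0.010608
A_x = 0.1358


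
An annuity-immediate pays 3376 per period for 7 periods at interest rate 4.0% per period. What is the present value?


PV = PMT * (1 - (1+i)^(-n)) / i
= 3376 * (1 - (1+0.04)^(-7)) / 0.04
= 3376 * (1 - 0.759918) / 0.04
= 3376 * 6.002055
= 20262.9366


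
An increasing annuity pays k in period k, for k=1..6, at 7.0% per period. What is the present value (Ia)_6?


(Ia)_n = sum_{k=1}^{n} k * v^k, v = 1/(1+i)
v = 0.934579
Sum computed term by term:
(Ia)_6 = 15.7449


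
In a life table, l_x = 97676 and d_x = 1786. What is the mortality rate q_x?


q_x = d_x / l_x
= 1786 / 97676
= 0.0183


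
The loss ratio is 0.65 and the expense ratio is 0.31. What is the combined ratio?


Combined ratio = loss ratio + expense ratio
= 0.65 + 0.31
= 0.96


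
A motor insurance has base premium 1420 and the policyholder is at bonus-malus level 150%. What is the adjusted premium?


adjusted = base * BM_level / 100
= 1420 * 150 / 100
= 1420 * 1.5
= 2130.0


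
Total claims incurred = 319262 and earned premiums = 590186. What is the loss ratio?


Loss ratio = claims / premiums
= 319262 / 590186
= 0.541


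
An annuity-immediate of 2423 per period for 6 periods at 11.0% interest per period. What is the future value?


FV = PMT * ((1+i)^n - 1) / i
= 2423 * ((1.11)^6 - 1) / 0.11
= 2423 * (1.870415 - 1) / 0.11
= 19172.8587


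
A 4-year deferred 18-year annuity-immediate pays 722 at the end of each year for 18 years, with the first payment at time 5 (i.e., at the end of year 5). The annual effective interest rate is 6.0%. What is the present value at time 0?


PV at time 4 of the 18-year annuity-immediate:
a_n = 722 * (1-(1+0.06)^(-18))/0.06 = 7817.5297
Discount back 4 years to time 0:
PV = 7817.5297 * (1+0.06)^(-4)
= 7817.5297 * 0.792094
= 6192.2157


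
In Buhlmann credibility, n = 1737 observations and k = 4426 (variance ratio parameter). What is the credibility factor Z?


Z = n / (n + k)
= 1737 / (1737 + 4426)
= 1737 / 6163
= 0.2818


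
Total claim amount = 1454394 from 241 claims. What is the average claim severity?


severity = total / number
= 1454394 / 241
= 6034.8299


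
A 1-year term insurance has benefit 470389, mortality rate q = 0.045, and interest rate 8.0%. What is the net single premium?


NSP = benefit * q * v
v = 1/(1+i) = 0.925926
NSP = 470389 * 0.045 * 0.925926
= 19599.5417


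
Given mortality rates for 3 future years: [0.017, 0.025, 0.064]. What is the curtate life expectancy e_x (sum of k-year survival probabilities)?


e_x = sum_{k=1}^{n} k_p_x
k_p_x values:
  1_p_x = 0.983
  2_p_x = 0.958425
  3_p_x = 0.897086
e_x = 2.8385


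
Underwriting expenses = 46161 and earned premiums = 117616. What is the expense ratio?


Expense ratio = expenses / premiums
= 46161 / 117616
= 0.3925


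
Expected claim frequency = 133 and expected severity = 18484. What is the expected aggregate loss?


E[S] = E[N] * E[X]
= 133 * 18484
= 2.4584e+06


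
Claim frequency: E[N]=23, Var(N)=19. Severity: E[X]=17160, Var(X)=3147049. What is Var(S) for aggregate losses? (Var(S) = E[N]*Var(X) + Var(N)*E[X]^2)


Var(S) = E[N]*Var(X) + Var(N)*E[X]^2
= 23*3147049 + 19*17160^2
= 72382127 + 5594846400
= 5.6672e+09


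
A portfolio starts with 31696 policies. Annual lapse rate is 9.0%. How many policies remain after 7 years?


remaining = initial * (1 - lapse)^years
= 31696 * (1 - 0.09)^7
= 31696 * 0.516761
= 16379.2573


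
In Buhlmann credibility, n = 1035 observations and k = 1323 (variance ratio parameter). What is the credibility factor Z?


Z = n / (n + k)
= 1035 / (1035 + 1323)
= 1035 / 2358
= 0.4389


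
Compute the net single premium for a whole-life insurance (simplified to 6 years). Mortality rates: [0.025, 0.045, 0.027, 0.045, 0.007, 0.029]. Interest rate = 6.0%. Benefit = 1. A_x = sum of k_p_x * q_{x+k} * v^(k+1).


v = 0.943396
Year 0: k_p_x=1.0, q=0.025, term=0.023585
Year 1: k_p_x=0.975, q=0.045, term=0.039049
Year 2: k_p_x=0.931125, q=0.027, term=0.021108
Year 3: k_p_x=0.905985, q=0.045, term=0.032293
Year 4: k_p_x=0.865215, q=0.007, term=0.004526
Year 5: k_p_x=0.859159, q=0.029, term=0.017565
A_x = 0.1381


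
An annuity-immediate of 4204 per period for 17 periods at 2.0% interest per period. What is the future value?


FV = PMT * ((1+i)^n - 1) / i
= 4204 * ((1.02)^17 - 1) / 0.02
= 4204 * (1.400241 - 1) / 0.02
= 84130.7463


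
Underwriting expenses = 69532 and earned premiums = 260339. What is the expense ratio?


Expense ratio = expenses / premiums
= 69532 / 260339
= 0.2671


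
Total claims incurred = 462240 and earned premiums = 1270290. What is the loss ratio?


Loss ratio = claims / premiums
= 462240 / 1270290
= 0.3639


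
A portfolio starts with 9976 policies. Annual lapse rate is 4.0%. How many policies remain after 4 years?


remaining = initial * (1 - lapse)^years
= 9976 * (1 - 0.04)^4
= 9976 * 0.849347
= 8473.0813


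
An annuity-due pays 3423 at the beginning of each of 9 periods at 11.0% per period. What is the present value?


PV_due = PMT * (1-(1+i)^(-n))/i * (1+i)
PV_immediate = 18953.3137
PV_due = 18953.3137 * 1.11
= 21038.1782


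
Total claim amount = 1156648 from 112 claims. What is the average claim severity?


severity = total / number
= 1156648 / 112
= 10327.2143


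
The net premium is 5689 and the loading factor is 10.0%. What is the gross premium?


Gross = net * (1 + loading)
= 5689 * (1 + 0.1)
= 5689 * 1.1
= 6257.9


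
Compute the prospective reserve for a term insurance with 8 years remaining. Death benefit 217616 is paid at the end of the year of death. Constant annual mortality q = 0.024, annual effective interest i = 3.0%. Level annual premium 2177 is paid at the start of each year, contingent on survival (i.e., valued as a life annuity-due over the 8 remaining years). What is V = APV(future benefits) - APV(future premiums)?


v = 1/(1+i) = 0.970874
APV(future benefits) per unit = sum_{k=0}^{7} k_p_x * q * v^(k+1) = 0.155564
APV(future benefits) = 217616 * 0.155564 = 33853.2036
Life annuity-due factor ä_{x:8} = sum_{k=0}^{7} k_p_x * v^k = 6.676286
APV(future premiums) = 2177 * 6.676286 = 14534.2746
V = 33853.2036 - 14534.2746
= 19318.9289


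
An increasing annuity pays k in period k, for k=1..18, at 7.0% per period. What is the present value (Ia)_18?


(Ia)_n = sum_{k=1}^{n} k * v^k, v = 1/(1+i)
v = 0.934579
Sum computed term by term:
(Ia)_18 = 77.681


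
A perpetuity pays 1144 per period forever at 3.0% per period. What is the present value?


PV = PMT / i
= 1144 / 0.03
= 38133.3333


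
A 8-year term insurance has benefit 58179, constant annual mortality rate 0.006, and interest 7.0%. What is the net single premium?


NSP = benefit * sum_{k=0}^{n-1} k_p_x * q * v^(k+1)
With constant q=0.006, v=0.934579
Sum = 0.035159
NSP = 58179 * 0.035159
= 2045.5169


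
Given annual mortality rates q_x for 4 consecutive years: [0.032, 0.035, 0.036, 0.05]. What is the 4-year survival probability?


p_k = 1 - q_k for each year
Survival = product of (1 - q_k)
= 0.968 * 0.965 * 0.964 * 0.95
= 0.8555


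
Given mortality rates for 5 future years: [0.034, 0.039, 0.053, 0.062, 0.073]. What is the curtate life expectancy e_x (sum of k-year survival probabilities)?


e_x = sum_{k=1}^{n} k_p_x
k_p_x values:
  1_p_x = 0.966
  2_p_x = 0.928326
  3_p_x = 0.879125
  4_p_x = 0.824619
  5_p_x = 0.764422
e_x = 4.3625


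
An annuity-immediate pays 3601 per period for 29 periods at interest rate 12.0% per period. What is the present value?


PV = PMT * (1 - (1+i)^(-n)) / i
= 3601 * (1 - (1+0.12)^(-29)) / 0.12
= 3601 * (1 - 0.037383) / 0.12
= 3601 * 8.021806
= 28886.5236


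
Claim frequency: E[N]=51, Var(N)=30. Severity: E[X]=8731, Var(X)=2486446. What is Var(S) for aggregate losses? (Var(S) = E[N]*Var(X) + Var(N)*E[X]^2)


Var(S) = E[N]*Var(X) + Var(N)*E[X]^2
= 51*2486446 + 30*8731^2
= 126808746 + 2286910830
= 2.4137e+09


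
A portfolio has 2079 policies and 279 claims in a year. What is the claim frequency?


frequency = claims / policies
= 279 / 2079
= 0.1342


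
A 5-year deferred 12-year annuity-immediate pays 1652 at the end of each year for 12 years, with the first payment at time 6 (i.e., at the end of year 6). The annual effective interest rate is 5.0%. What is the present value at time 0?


PV at time 5 of the 12-year annuity-immediate:
a_n = 1652 * (1-(1+0.05)^(-12))/0.05 = 14642.0917
Discount back 5 years to time 0:
PV = 14642.0917 * (1+0.05)^(-5)
= 14642.0917 * 0.783526
= 11472.462


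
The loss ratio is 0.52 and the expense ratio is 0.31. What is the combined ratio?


Combined ratio = loss ratio + expense ratio
= 0.52 + 0.31
= 0.83


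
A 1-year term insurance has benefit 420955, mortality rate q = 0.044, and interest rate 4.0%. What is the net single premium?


NSP = benefit * q * v
v = 1/(1+i) = 0.961538
NSP = 420955 * 0.044 * 0.961538
= 17809.6346


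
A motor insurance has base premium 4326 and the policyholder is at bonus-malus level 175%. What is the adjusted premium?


adjusted = base * BM_level / 100
= 4326 * 175 / 100
= 4326 * 1.75
= 7570.5


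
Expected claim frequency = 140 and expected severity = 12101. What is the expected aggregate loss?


E[S] = E[N] * E[X]
= 140 * 12101
= 1.6941e+06


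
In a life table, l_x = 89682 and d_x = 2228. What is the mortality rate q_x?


q_x = d_x / l_x
= 2228 / 89682
= 0.0248


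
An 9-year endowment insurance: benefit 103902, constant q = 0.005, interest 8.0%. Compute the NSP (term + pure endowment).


Term component = 3189.2855
Pure endowment = 9_p_x * v^9 * benefit = 0.95589 * 0.500249 * 103902 = 49684.1466
NSP = 52873.4321


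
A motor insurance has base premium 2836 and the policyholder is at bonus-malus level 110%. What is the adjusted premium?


adjusted = base * BM_level / 100
= 2836 * 110 / 100
= 2836 * 1.1
= 3119.6


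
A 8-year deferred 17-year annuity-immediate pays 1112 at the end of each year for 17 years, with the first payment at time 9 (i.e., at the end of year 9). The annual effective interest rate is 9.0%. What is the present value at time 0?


PV at time 8 of the 17-year annuity-immediate:
a_n = 1112 * (1-(1+0.09)^(-17))/0.09 = 9500.5181
Discount back 8 years to time 0:
PV = 9500.5181 * (1+0.09)^(-8)
= 9500.5181 * 0.501866
= 4767.9897


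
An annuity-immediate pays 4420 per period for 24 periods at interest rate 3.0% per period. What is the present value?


PV = PMT * (1 - (1+i)^(-n)) / i
= 4420 * (1 - (1+0.03)^(-24)) / 0.03
= 4420 * (1 - 0.491934) / 0.03
= 4420 * 16.935542
= 74855.0962


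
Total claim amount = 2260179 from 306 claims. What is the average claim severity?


severity = total / number
= 2260179 / 306
= 7386.2059


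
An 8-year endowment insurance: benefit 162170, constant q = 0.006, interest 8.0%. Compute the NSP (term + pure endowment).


Term component = 5488.8049
Pure endowment = 8_p_x * v^8 * benefit = 0.952996 * 0.540269 * 162170 = 83497.13
NSP = 88985.9349


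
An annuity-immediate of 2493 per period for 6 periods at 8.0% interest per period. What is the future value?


FV = PMT * ((1+i)^n - 1) / i
= 2493 * ((1.08)^6 - 1) / 0.08
= 2493 * (1.586874 - 1) / 0.08
= 18288.4711


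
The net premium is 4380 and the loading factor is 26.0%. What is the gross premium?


Gross = net * (1 + loading)
= 4380 * (1 + 0.26)
= 4380 * 1.26
= 5518.8


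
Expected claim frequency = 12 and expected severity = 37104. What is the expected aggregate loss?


E[S] = E[N] * E[X]
= 12 * 37104
= 445248


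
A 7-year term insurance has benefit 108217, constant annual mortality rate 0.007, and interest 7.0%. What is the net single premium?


NSP = benefit * sum_{k=0}^{n-1} k_p_x * q * v^(k+1)
With constant q=0.007, v=0.934579
Sum = 0.037012
NSP = 108217 * 0.037012
= 4005.3238


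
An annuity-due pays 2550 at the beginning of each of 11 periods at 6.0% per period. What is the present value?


PV_due = PMT * (1-(1+i)^(-n))/i * (1+i)
PV_immediate = 20111.5302
PV_due = 20111.5302 * 1.06
= 21318.222


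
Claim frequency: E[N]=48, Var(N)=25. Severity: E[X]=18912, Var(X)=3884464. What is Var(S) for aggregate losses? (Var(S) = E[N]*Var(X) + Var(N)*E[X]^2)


Var(S) = E[N]*Var(X) + Var(N)*E[X]^2
= 48*3884464 + 25*18912^2
= 186454272 + 8941593600
= 9.1280e+09


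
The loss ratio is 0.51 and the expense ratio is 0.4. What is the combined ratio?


Combined ratio = loss ratio + expense ratio
= 0.51 + 0.4
= 0.91


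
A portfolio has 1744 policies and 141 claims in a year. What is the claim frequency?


frequency = claims / policies
= 141 / 1744
= 0.0808


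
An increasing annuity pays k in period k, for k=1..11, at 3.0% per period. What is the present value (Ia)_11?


(Ia)_n = sum_{k=1}^{n} k * v^k, v = 1/(1+i)
v = 0.970874
Sum computed term by term:
(Ia)_11 = 52.7856


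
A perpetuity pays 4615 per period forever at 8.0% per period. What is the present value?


PV = PMT / i
= 4615 / 0.08
= 57687.5


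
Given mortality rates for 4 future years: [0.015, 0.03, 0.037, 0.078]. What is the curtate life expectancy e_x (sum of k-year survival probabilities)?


e_x = sum_{k=1}^{n} k_p_x
k_p_x values:
  1_p_x = 0.985
  2_p_x = 0.95545
  3_p_x = 0.920098
  4_p_x = 0.848331
e_x = 3.7089


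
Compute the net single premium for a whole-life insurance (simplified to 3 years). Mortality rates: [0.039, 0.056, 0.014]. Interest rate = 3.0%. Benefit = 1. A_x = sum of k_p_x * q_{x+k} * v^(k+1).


v = 0.970874
Year 0: k_p_x=1.0, q=0.039, term=0.037864
Year 1: k_p_x=0.961, q=0.056, term=0.050727
Year 2: k_p_x=0.907184, q=0.014, term=0.011623
A_x = 0.1002


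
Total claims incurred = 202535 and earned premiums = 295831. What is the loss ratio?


Loss ratio = claims / premiums
= 202535 / 295831
= 0.6846


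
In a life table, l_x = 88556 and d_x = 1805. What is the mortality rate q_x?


q_x = d_x / l_x
= 1805 / 88556
= 0.0204


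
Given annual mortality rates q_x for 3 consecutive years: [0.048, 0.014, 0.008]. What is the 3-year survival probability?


p_k = 1 - q_k for each year
Survival = product of (1 - q_k)
= 0.952 * 0.986 * 0.992
= 0.9312


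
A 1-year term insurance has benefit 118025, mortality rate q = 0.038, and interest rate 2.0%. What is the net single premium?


NSP = benefit * q * v
v = 1/(1+i) = 0.980392
NSP = 118025 * 0.038 * 0.980392
= 4397.0098


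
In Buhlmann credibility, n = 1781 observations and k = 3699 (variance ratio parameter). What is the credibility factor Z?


Z = n / (n + k)
= 1781 / (1781 + 3699)
= 1781 / 5480
= 0.325


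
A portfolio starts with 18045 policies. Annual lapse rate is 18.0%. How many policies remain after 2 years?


remaining = initial * (1 - lapse)^years
= 18045 * (1 - 0.18)^2
= 18045 * 0.6724
= 12133.458


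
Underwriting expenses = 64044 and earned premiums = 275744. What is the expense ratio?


Expense ratio = expenses / premiums
= 64044 / 275744
= 0.2323


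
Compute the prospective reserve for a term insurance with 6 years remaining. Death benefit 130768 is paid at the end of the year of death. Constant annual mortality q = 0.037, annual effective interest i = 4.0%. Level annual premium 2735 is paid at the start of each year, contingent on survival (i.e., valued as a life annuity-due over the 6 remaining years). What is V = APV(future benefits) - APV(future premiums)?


v = 1/(1+i) = 0.961538
APV(future benefits) per unit = sum_{k=0}^{5} k_p_x * q * v^(k+1) = 0.177641
APV(future benefits) = 130768 * 0.177641 = 23229.7338
Life annuity-due factor ä_{x:6} = sum_{k=0}^{5} k_p_x * v^k = 4.993147
APV(future premiums) = 2735 * 4.993147 = 13656.2575
V = 23229.7338 - 13656.2575
= 9573.4763


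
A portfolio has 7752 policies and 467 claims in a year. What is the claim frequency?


frequency = claims / policies
= 467 / 7752
= 0.0602


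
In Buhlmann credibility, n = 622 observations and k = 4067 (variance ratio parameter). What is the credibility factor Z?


Z = n / (n + k)
= 622 / (622 + 4067)
= 622 / 4689
= 0.1327


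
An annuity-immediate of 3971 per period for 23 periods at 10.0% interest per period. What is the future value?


FV = PMT * ((1+i)^n - 1) / i
= 3971 * ((1.1)^23 - 1) / 0.1
= 3971 * (8.954302 - 1) / 0.1
= 315865.3496


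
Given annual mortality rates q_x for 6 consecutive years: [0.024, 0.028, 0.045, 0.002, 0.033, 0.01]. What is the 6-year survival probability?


p_k = 1 - q_k for each year
Survival = product of (1 - q_k)
= 0.976 * 0.972 * 0.955 * 0.998 * 0.967 * 0.99
= 0.8656


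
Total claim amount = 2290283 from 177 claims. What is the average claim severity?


severity = total / number
= 2290283 / 177
= 12939.452


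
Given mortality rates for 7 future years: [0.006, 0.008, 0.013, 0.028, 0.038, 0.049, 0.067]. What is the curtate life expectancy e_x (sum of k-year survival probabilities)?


e_x = sum_{k=1}^{n} k_p_x
k_p_x values:
  1_p_x = 0.994
  2_p_x = 0.986048
  3_p_x = 0.973229
  4_p_x = 0.945979
  5_p_x = 0.910032
  6_p_x = 0.86544
  7_p_x = 0.807456
e_x = 6.4822


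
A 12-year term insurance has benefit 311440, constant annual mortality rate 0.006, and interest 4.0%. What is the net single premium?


NSP = benefit * sum_{k=0}^{n-1} k_p_x * q * v^(k+1)
With constant q=0.006, v=0.961538
Sum = 0.054642
NSP = 311440 * 0.054642
= 17017.5899


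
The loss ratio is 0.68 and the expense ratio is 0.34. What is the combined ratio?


Combined ratio = loss ratio + expense ratio
= 0.68 + 0.34
= 1.02


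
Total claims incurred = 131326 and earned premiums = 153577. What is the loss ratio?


Loss ratio = claims / premiums
= 131326 / 153577
= 0.8551


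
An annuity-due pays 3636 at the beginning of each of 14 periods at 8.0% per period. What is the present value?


PV_due = PMT * (1-(1+i)^(-n))/i * (1+i)
PV_immediate = 29976.0457
PV_due = 29976.0457 * 1.08
= 32374.1293


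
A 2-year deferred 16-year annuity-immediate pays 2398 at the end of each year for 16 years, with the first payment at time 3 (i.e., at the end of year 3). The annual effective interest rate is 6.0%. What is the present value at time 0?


PV at time 2 of the 16-year annuity-immediate:
a_n = 2398 * (1-(1+0.06)^(-16))/0.06 = 24233.9369
Discount back 2 years to time 0:
PV = 24233.9369 * (1+0.06)^(-2)
= 24233.9369 * 0.889996
= 21568.1175


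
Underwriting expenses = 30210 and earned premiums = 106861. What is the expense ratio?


Expense ratio = expenses / premiums
= 30210 / 106861
= 0.2827


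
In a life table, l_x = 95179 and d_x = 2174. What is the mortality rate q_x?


q_x = d_x / l_x
= 2174 / 95179
= 0.0228


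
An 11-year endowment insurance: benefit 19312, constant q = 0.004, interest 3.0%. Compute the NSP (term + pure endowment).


Term component = 701.4507
Pure endowment = 11_p_x * v^11 * benefit = 0.95687 * 0.722421 * 19312 = 13349.6692
NSP = 14051.1199


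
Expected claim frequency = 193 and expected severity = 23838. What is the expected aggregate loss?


E[S] = E[N] * E[X]
= 193 * 23838
= 4.6007e+06


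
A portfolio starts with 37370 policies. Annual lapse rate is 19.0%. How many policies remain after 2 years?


remaining = initial * (1 - lapse)^years
= 37370 * (1 - 0.19)^2
= 37370 * 0.6561
= 24518.457


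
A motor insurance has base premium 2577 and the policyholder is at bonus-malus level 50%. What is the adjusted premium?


adjusted = base * BM_level / 100
= 2577 * 50 / 100
= 2577 * 0.5
= 1288.5


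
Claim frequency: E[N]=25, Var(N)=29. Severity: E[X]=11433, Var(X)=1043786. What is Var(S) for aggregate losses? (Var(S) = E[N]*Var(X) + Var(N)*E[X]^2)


Var(S) = E[N]*Var(X) + Var(N)*E[X]^2
= 25*1043786 + 29*11433^2
= 26094650 + 3790691181
= 3.8168e+09


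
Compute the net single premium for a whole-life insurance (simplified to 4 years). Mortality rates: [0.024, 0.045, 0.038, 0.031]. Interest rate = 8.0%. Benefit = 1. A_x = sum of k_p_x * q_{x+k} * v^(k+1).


v = 0.925926
Year 0: k_p_x=1.0, q=0.024, term=0.022222
Year 1: k_p_x=0.976, q=0.045, term=0.037654
Year 2: k_p_x=0.93208, q=0.038, term=0.028117
Year 3: k_p_x=0.896661, q=0.031, term=0.020431
A_x = 0.1084


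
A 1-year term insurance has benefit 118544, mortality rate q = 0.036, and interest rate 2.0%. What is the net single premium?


NSP = benefit * q * v
v = 1/(1+i) = 0.980392
NSP = 118544 * 0.036 * 0.980392
= 4183.9059


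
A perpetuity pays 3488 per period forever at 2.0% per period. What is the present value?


PV = PMT / i
= 3488 / 0.02
= 174400.0


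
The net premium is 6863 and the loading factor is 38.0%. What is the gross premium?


Gross = net * (1 + loading)
= 6863 * (1 + 0.38)
= 6863 * 1.38
= 9470.94


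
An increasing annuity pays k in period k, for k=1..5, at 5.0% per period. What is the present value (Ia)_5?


(Ia)_n = sum_{k=1}^{n} k * v^k, v = 1/(1+i)
v = 0.952381
Sum computed term by term:
(Ia)_5 = 12.5664


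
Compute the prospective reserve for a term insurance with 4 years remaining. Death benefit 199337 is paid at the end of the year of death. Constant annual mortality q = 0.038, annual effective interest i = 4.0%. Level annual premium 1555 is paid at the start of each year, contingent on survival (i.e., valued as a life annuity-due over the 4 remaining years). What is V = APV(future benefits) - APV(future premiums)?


v = 1/(1+i) = 0.961538
APV(future benefits) per unit = sum_{k=0}^{3} k_p_x * q * v^(k+1) = 0.130518
APV(future benefits) = 199337 * 0.130518 = 26017.1142
Life annuity-due factor ä_{x:4} = sum_{k=0}^{3} k_p_x * v^k = 3.572078
APV(future premiums) = 1555 * 3.572078 = 5554.5815
V = 26017.1142 - 5554.5815
= 20462.5328


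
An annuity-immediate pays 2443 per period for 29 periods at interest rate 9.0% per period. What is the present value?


PV = PMT * (1 - (1+i)^(-n)) / i
= 2443 * (1 - (1+0.09)^(-29)) / 0.09
= 2443 * (1 - 0.082155) / 0.09
= 2443 * 10.198283
= 24914.4051


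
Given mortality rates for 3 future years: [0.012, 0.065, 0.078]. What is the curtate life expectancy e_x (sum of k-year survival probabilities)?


e_x = sum_{k=1}^{n} k_p_x
k_p_x values:
  1_p_x = 0.988
  2_p_x = 0.92378
  3_p_x = 0.851725
e_x = 2.7635


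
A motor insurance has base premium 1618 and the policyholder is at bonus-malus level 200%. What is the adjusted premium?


adjusted = base * BM_level / 100
= 1618 * 200 / 100
= 1618 * 2.0
= 3236.0


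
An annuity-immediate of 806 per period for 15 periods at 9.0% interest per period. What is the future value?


FV = PMT * ((1+i)^n - 1) / i
= 806 * ((1.09)^15 - 1) / 0.09
= 806 * (3.642482 - 1) / 0.09
= 23664.8985


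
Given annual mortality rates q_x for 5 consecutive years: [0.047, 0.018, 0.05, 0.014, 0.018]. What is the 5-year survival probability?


p_k = 1 - q_k for each year
Survival = product of (1 - q_k)
= 0.953 * 0.982 * 0.95 * 0.986 * 0.982
= 0.8608


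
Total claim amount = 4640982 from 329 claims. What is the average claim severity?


severity = total / number
= 4640982 / 329
= 14106.3283


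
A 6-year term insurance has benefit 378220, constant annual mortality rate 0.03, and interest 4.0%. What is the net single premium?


NSP = benefit * sum_{k=0}^{n-1} k_p_x * q * v^(k+1)
With constant q=0.03, v=0.961538
Sum = 0.146439
NSP = 378220 * 0.146439
= 55386.0167


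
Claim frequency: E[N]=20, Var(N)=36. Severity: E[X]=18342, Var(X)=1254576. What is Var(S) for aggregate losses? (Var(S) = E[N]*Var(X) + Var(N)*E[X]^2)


Var(S) = E[N]*Var(X) + Var(N)*E[X]^2
= 20*1254576 + 36*18342^2
= 25091520 + 12111442704
= 1.2137e+10


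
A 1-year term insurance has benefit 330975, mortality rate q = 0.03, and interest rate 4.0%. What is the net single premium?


NSP = benefit * q * v
v = 1/(1+i) = 0.961538
NSP = 330975 * 0.03 * 0.961538
= 9547.3558


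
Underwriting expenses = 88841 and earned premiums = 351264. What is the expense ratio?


Expense ratio = expenses / premiums
= 88841 / 351264
= 0.2529


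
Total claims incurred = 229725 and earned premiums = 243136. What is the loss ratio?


Loss ratio = claims / premiums
= 229725 / 243136
= 0.9448


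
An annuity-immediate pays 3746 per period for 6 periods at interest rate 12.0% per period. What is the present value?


PV = PMT * (1 - (1+i)^(-n)) / i
= 3746 * (1 - (1+0.12)^(-6)) / 0.12
= 3746 * (1 - 0.506631) / 0.12
= 3746 * 4.111407
= 15401.3318


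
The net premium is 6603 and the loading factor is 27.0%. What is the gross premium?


Gross = net * (1 + loading)
= 6603 * (1 + 0.27)
= 6603 * 1.27
= 8385.81


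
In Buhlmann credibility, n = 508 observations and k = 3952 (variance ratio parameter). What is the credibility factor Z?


Z = n / (n + k)
= 508 / (508 + 3952)
= 508 / 4460
= 0.1139


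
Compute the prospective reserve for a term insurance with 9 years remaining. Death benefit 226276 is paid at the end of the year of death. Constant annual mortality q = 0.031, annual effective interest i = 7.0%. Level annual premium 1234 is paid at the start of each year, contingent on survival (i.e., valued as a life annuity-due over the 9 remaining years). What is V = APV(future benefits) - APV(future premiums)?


v = 1/(1+i) = 0.934579
APV(future benefits) per unit = sum_{k=0}^{8} k_p_x * q * v^(k+1) = 0.181183
APV(future benefits) = 226276 * 0.181183 = 40997.3456
Life annuity-due factor ä_{x:9} = sum_{k=0}^{8} k_p_x * v^k = 6.253733
APV(future premiums) = 1234 * 6.253733 = 7717.1064
V = 40997.3456 - 7717.1064
= 33280.2392


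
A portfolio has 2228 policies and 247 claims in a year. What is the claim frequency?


frequency = claims / policies
= 247 / 2228
= 0.1109


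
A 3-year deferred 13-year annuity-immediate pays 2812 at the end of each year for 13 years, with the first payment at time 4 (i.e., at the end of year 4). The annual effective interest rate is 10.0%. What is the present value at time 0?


PV at time 3 of the 13-year annuity-immediate:
a_n = 2812 * (1-(1+0.1)^(-13))/0.1 = 19974.6376
Discount back 3 years to time 0:
PV = 19974.6376 * (1+0.1)^(-3)
= 19974.6376 * 0.751315
= 15007.2409


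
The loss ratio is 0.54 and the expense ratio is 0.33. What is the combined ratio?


Combined ratio = loss ratio + expense ratio
= 0.54 + 0.33
= 0.87


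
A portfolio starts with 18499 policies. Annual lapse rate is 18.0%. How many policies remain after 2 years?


remaining = initial * (1 - lapse)^years
= 18499 * (1 - 0.18)^2
= 18499 * 0.6724
= 12438.7276


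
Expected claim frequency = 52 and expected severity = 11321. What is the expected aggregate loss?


E[S] = E[N] * E[X]
= 52 * 11321
= 588692


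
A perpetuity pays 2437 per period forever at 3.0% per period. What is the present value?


PV = PMT / i
= 2437 / 0.03
= 81233.3333


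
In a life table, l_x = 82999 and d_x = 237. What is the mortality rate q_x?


q_x = d_x / l_x
= 237 / 82999
= 0.0029


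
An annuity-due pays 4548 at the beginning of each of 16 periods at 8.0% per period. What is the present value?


PV_due = PMT * (1-(1+i)^(-n))/i * (1+i)
PV_immediate = 40256.0269
PV_due = 40256.0269 * 1.08
= 43476.5091


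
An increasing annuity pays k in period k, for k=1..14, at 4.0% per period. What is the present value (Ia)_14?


(Ia)_n = sum_{k=1}^{n} k * v^k, v = 1/(1+i)
v = 0.961538
Sum computed term by term:
(Ia)_14 = 72.5249


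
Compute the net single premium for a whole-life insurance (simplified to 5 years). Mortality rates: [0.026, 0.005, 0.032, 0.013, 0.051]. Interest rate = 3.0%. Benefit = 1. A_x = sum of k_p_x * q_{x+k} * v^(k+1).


v = 0.970874
Year 0: k_p_x=1.0, q=0.026, term=0.025243
Year 1: k_p_x=0.974, q=0.005, term=0.00459
Year 2: k_p_x=0.96913, q=0.032, term=0.028381
Year 3: k_p_x=0.938118, q=0.013, term=0.010836
Year 4: k_p_x=0.925922, q=0.051, term=0.040734
A_x = 0.1098


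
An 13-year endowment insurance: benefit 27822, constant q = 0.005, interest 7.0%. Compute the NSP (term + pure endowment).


Term component = 1133.6792
Pure endowment = 13_p_x * v^13 * benefit = 0.936915 * 0.414964 * 27822 = 10816.8121
NSP = 11950.4913


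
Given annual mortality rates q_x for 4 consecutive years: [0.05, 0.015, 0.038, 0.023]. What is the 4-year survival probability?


p_k = 1 - q_k for each year
Survival = product of (1 - q_k)
= 0.95 * 0.985 * 0.962 * 0.977
= 0.8795


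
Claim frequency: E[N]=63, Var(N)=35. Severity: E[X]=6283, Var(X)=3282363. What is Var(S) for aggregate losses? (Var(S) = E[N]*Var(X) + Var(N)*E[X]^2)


Var(S) = E[N]*Var(X) + Var(N)*E[X]^2
= 63*3282363 + 35*6283^2
= 206788869 + 1381663115
= 1.5885e+09


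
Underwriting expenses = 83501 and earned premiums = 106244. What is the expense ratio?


Expense ratio = expenses / premiums
= 83501 / 106244
= 0.7859


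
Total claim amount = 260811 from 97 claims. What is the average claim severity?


severity = total / number
= 260811 / 97
= 2688.7732


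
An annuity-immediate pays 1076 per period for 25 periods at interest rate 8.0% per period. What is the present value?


PV = PMT * (1 - (1+i)^(-n)) / i
= 1076 * (1 - (1+0.08)^(-25)) / 0.08
= 1076 * (1 - 0.146018) / 0.08
= 1076 * 10.674776
= 11486.0592


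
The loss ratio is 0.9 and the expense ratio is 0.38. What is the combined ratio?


Combined ratio = loss ratio + expense ratio
= 0.9 + 0.38
= 1.28


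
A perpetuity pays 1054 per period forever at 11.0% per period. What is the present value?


PV = PMT / i
= 1054 / 0.11
= 9581.8182


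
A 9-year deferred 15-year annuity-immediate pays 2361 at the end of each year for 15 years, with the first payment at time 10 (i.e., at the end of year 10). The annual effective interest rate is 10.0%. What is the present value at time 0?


PV at time 9 of the 15-year annuity-immediate:
a_n = 2361 * (1-(1+0.1)^(-15))/0.1 = 17957.9537
Discount back 9 years to time 0:
PV = 17957.9537 * (1+0.1)^(-9)
= 17957.9537 * 0.424098
= 7615.9254


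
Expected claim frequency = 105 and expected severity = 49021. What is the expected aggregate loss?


E[S] = E[N] * E[X]
= 105 * 49021
= 5.1472e+06


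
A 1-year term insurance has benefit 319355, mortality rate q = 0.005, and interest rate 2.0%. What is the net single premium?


NSP = benefit * q * v
v = 1/(1+i) = 0.980392
NSP = 319355 * 0.005 * 0.980392
= 1565.4657


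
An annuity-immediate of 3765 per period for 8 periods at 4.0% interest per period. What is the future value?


FV = PMT * ((1+i)^n - 1) / i
= 3765 * ((1.04)^8 - 1) / 0.04
= 3765 * (1.368569 - 1) / 0.04
= 34691.5619


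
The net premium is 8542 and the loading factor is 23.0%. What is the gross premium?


Gross = net * (1 + loading)
= 8542 * (1 + 0.23)
= 8542 * 1.23
= 10506.66


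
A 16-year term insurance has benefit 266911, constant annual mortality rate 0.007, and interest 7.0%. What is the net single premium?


NSP = benefit * sum_{k=0}^{n-1} k_p_x * q * v^(k+1)
With constant q=0.007, v=0.934579
Sum = 0.063389
NSP = 266911 * 0.063389
= 16919.1371


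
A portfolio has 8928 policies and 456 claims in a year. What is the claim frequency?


frequency = claims / policies
= 456 / 8928
= 0.0511


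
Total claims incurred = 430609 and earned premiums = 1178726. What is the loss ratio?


Loss ratio = claims / premiums
= 430609 / 1178726
= 0.3653


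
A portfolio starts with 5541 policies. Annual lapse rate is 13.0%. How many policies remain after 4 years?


remaining = initial * (1 - lapse)^years
= 5541 * (1 - 0.13)^4
= 5541 * 0.572898
= 3174.4257


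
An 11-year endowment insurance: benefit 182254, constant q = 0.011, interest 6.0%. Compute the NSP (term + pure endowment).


Term component = 15065.919
Pure endowment = 11_p_x * v^11 * benefit = 0.88544 * 0.526788 * 182254 = 85010.341
NSP = 100076.26


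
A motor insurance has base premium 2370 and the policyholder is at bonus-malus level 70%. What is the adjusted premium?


adjusted = base * BM_level / 100
= 2370 * 70 / 100
= 2370 * 0.7
= 1659.0


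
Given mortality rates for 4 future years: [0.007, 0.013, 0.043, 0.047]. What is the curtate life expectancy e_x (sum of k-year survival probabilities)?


e_x = sum_{k=1}^{n} k_p_x
k_p_x values:
  1_p_x = 0.993
  2_p_x = 0.980091
  3_p_x = 0.937947
  4_p_x = 0.893864
e_x = 3.8049


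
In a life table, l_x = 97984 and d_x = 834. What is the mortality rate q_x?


q_x = d_x / l_x
= 834 / 97984
= 0.0085


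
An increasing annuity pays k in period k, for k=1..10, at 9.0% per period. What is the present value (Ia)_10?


(Ia)_n = sum_{k=1}^{n} k * v^k, v = 1/(1+i)
v = 0.917431
Sum computed term by term:
(Ia)_10 = 30.7904


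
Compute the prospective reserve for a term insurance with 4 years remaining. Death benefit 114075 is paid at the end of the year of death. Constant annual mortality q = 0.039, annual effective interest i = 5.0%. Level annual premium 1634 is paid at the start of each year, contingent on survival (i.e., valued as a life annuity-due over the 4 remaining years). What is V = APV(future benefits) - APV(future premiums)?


v = 1/(1+i) = 0.952381
APV(future benefits) per unit = sum_{k=0}^{3} k_p_x * q * v^(k+1) = 0.130726
APV(future benefits) = 114075 * 0.130726 = 14912.6183
Life annuity-due factor ä_{x:4} = sum_{k=0}^{3} k_p_x * v^k = 3.519558
APV(future premiums) = 1634 * 3.519558 = 5750.9576
V = 14912.6183 - 5750.9576
= 9161.6606


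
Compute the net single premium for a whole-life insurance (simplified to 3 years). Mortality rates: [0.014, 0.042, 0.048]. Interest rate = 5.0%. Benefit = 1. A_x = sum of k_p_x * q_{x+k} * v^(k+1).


v = 0.952381
Year 0: k_p_x=1.0, q=0.014, term=0.013333
Year 1: k_p_x=0.986, q=0.042, term=0.037562
Year 2: k_p_x=0.944588, q=0.048, term=0.039167
A_x = 0.0901


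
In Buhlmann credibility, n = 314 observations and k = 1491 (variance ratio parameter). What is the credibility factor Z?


Z = n / (n + k)
= 314 / (314 + 1491)
= 314 / 1805
= 0.174


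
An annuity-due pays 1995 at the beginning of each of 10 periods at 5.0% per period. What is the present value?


PV_due = PMT * (1-(1+i)^(-n))/i * (1+i)
PV_immediate = 15404.8612
PV_due = 15404.8612 * 1.05
= 16175.1042


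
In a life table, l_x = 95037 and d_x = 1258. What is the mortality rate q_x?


q_x = d_x / l_x
= 1258 / 95037
= 0.0132


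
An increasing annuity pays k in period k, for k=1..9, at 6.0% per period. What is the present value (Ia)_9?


(Ia)_n = sum_{k=1}^{n} k * v^k, v = 1/(1+i)
v = 0.943396
Sum computed term by term:
(Ia)_9 = 31.3785


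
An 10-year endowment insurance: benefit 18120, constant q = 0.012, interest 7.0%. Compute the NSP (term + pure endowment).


Term component = 1457.0117
Pure endowment = 10_p_x * v^10 * benefit = 0.886277 * 0.508349 * 18120 = 8163.7531
NSP = 9620.7649


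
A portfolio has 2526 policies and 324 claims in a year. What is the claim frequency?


frequency = claims / policies
= 324 / 2526
= 0.1283


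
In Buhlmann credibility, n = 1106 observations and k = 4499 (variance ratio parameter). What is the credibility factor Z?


Z = n / (n + k)
= 1106 / (1106 + 4499)
= 1106 / 5605
= 0.1973


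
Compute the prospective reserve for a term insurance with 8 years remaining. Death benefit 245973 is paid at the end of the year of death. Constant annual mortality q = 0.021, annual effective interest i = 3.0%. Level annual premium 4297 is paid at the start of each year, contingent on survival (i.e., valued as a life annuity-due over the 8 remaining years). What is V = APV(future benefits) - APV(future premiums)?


v = 1/(1+i) = 0.970874
APV(future benefits) per unit = sum_{k=0}^{7} k_p_x * q * v^(k+1) = 0.137473
APV(future benefits) = 245973 * 0.137473 = 33814.6183
Life annuity-due factor ä_{x:8} = sum_{k=0}^{7} k_p_x * v^k = 6.742718
APV(future premiums) = 4297 * 6.742718 = 28973.4582
V = 33814.6183 - 28973.4582
= 4841.1601


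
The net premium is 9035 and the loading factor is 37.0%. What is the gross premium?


Gross = net * (1 + loading)
= 9035 * (1 + 0.37)
= 9035 * 1.37
= 12377.95


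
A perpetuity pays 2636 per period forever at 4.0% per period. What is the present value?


PV = PMT / i
= 2636 / 0.04
= 65900.0


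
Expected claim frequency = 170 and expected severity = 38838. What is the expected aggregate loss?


E[S] = E[N] * E[X]
= 170 * 38838
= 6.6025e+06


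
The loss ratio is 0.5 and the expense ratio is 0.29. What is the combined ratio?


Combined ratio = loss ratio + expense ratio
= 0.5 + 0.29
= 0.79


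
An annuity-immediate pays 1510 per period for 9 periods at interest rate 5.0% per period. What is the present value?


PV = PMT * (1 - (1+i)^(-n)) / i
= 1510 * (1 - (1+0.05)^(-9)) / 0.05
= 1510 * (1 - 0.644609) / 0.05
= 1510 * 7.107822
= 10732.8107


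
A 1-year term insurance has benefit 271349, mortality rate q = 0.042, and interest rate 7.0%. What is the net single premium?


NSP = benefit * q * v
v = 1/(1+i) = 0.934579
NSP = 271349 * 0.042 * 0.934579
= 10651.0822


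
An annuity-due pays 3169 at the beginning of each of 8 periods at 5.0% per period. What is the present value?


PV_due = PMT * (1-(1+i)^(-n))/i * (1+i)
PV_immediate = 20481.9212
PV_due = 20481.9212 * 1.05
= 21506.0173


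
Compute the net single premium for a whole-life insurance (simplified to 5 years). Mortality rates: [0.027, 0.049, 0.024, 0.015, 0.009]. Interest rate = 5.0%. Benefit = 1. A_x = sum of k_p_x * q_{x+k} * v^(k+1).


v = 0.952381
Year 0: k_p_x=1.0, q=0.027, term=0.025714
Year 1: k_p_x=0.973, q=0.049, term=0.043244
Year 2: k_p_x=0.925323, q=0.024, term=0.019184
Year 3: k_p_x=0.903115, q=0.015, term=0.011145
Year 4: k_p_x=0.889569, q=0.009, term=0.006273
A_x = 0.1056


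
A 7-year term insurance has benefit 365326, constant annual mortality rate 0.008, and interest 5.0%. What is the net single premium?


NSP = benefit * sum_{k=0}^{n-1} k_p_x * q * v^(k+1)
With constant q=0.008, v=0.952381
Sum = 0.045265
NSP = 365326 * 0.045265
= 16536.6352


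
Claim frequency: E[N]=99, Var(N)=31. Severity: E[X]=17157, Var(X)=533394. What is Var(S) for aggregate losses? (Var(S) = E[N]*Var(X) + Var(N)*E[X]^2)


Var(S) = E[N]*Var(X) + Var(N)*E[X]^2
= 99*533394 + 31*17157^2
= 52806006 + 9125242119
= 9.1780e+09


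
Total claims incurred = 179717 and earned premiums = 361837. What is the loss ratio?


Loss ratio = claims / premiums
= 179717 / 361837
= 0.4967


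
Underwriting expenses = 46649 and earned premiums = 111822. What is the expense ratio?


Expense ratio = expenses / premiums
= 46649 / 111822
= 0.4172


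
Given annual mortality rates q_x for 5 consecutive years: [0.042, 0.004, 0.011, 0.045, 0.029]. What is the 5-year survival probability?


p_k = 1 - q_k for each year
Survival = product of (1 - q_k)
= 0.958 * 0.996 * 0.989 * 0.955 * 0.971
= 0.8751


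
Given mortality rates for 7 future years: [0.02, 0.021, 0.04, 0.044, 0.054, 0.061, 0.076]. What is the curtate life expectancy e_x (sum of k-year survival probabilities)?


e_x = sum_{k=1}^{n} k_p_x
k_p_x values:
  1_p_x = 0.98
  2_p_x = 0.95942
  3_p_x = 0.921043
  4_p_x = 0.880517
  5_p_x = 0.832969
  6_p_x = 0.782158
  7_p_x = 0.722714
e_x = 6.0788


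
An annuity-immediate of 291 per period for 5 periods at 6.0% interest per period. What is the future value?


FV = PMT * ((1+i)^n - 1) / i
= 291 * ((1.06)^5 - 1) / 0.06
= 291 * (1.338226 - 1) / 0.06
= 1640.3941
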